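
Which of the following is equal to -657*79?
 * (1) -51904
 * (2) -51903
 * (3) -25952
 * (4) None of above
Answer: 2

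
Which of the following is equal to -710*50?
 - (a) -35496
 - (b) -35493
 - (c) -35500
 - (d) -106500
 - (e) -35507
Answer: c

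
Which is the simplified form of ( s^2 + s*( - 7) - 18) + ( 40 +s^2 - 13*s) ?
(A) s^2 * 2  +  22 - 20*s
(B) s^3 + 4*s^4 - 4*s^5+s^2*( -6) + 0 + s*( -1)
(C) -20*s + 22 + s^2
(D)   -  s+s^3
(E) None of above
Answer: A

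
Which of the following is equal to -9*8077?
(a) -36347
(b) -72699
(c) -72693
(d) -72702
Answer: c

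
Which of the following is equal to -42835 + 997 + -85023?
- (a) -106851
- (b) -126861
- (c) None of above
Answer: b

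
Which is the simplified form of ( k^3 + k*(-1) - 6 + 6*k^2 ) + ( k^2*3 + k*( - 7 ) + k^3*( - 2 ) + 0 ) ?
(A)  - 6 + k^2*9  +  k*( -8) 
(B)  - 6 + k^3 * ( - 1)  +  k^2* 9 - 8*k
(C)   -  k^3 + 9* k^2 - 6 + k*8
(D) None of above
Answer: B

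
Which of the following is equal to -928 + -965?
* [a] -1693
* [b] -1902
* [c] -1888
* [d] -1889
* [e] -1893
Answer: e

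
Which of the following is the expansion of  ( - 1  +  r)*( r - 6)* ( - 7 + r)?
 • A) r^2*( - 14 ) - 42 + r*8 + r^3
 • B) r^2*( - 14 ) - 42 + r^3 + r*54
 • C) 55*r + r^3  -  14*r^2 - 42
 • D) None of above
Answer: C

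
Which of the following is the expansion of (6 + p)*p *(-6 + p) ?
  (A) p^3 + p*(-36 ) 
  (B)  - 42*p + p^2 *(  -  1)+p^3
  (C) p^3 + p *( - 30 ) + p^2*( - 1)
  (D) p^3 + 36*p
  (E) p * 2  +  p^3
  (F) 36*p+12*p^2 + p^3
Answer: A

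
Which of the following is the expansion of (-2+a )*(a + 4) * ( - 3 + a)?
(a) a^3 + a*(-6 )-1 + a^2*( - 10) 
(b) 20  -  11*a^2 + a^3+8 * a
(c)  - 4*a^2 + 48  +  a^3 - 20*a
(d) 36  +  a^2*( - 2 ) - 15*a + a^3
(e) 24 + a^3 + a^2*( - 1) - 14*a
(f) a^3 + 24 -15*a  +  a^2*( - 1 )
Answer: e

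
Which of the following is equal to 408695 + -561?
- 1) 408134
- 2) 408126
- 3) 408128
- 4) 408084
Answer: 1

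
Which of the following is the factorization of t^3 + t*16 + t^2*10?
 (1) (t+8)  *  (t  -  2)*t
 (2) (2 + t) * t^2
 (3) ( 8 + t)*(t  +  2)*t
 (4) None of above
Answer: 3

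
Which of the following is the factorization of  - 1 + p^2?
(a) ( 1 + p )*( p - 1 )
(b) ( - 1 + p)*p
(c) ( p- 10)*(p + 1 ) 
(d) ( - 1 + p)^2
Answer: a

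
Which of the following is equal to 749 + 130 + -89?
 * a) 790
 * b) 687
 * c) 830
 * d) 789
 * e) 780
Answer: a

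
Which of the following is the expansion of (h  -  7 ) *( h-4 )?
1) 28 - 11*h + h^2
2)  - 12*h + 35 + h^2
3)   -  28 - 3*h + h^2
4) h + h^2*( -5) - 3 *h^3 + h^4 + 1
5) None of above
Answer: 1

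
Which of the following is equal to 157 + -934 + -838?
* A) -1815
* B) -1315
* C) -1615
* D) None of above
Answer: C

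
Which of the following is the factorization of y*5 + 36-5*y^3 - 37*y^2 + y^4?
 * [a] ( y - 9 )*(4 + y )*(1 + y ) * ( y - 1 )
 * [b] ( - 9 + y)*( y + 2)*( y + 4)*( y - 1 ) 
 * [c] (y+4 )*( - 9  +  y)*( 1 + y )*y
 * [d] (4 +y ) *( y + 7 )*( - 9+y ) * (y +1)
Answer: a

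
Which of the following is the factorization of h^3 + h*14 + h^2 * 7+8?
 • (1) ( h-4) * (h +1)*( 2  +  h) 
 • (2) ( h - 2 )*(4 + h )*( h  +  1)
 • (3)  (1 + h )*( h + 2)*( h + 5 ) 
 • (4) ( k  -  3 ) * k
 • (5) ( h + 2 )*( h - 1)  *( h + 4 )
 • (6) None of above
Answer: 6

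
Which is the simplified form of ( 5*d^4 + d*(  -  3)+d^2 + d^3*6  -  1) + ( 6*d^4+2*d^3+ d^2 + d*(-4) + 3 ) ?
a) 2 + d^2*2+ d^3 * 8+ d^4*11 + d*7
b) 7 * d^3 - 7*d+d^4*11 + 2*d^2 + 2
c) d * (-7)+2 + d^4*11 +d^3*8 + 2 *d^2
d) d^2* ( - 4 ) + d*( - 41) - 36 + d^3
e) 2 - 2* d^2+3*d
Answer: c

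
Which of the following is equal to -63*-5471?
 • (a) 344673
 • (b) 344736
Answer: a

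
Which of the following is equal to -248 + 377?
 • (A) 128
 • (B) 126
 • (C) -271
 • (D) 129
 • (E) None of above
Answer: D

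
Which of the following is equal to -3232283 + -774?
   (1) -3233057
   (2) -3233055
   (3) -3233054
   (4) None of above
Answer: 1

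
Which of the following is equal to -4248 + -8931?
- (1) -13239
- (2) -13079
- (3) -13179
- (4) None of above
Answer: 3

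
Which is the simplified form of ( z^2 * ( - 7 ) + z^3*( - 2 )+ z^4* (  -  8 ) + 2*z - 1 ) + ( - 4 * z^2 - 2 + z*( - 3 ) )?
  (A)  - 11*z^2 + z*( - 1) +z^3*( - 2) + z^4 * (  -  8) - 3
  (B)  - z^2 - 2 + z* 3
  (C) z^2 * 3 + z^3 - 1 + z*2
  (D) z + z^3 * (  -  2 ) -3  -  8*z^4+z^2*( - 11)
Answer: A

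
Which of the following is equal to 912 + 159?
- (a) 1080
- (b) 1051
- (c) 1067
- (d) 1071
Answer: d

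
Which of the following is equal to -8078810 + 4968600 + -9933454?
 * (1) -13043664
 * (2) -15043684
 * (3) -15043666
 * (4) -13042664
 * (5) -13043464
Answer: 1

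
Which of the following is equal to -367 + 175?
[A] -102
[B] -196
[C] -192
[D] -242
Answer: C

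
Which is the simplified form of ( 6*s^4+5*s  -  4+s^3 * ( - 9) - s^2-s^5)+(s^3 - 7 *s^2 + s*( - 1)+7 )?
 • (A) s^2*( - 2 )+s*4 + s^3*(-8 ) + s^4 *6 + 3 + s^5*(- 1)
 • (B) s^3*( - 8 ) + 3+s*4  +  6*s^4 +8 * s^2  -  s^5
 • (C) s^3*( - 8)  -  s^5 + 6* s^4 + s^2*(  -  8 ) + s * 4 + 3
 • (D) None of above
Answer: C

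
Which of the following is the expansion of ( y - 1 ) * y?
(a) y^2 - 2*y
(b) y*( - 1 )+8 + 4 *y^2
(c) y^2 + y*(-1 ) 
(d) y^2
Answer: c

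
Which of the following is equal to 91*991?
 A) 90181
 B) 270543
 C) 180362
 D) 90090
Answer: A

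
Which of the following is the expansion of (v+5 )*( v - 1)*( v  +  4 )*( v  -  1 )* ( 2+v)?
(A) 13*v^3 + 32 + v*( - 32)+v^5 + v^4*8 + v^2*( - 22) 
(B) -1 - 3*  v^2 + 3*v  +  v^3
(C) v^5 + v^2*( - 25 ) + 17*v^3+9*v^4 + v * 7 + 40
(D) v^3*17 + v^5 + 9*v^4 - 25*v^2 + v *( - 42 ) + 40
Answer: D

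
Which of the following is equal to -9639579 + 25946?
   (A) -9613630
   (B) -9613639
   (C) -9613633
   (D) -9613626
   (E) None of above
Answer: C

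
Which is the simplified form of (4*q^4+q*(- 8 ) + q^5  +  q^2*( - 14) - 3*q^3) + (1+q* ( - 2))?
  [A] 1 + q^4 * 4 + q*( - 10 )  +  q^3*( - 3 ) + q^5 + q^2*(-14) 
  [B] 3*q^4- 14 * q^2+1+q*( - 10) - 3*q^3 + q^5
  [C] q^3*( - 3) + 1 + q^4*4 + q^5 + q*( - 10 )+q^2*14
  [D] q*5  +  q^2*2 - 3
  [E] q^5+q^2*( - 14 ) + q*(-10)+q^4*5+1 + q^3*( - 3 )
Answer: A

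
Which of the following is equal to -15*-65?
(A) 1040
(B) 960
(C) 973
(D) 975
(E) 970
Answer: D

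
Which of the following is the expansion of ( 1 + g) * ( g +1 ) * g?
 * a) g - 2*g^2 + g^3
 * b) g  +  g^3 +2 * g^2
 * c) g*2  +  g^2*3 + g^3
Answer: b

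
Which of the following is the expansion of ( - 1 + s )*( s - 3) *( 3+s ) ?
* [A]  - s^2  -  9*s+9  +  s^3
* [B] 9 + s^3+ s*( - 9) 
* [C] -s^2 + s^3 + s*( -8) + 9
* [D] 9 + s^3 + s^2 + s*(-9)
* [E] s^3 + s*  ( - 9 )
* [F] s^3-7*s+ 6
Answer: A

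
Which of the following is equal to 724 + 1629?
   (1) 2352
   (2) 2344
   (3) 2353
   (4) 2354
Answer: 3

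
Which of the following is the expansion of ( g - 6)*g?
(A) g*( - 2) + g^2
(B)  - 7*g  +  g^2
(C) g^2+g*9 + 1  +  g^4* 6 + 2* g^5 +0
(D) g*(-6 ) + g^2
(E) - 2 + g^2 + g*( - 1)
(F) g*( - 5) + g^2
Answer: D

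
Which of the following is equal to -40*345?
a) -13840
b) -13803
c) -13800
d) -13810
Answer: c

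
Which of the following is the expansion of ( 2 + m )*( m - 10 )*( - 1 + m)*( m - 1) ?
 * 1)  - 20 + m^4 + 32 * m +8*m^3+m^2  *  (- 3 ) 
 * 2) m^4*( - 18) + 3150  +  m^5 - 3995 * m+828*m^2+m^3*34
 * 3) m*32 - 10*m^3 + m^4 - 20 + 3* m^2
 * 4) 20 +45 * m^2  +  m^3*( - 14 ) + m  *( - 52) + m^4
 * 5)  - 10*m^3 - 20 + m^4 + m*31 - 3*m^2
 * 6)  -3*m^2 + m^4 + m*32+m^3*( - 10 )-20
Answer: 6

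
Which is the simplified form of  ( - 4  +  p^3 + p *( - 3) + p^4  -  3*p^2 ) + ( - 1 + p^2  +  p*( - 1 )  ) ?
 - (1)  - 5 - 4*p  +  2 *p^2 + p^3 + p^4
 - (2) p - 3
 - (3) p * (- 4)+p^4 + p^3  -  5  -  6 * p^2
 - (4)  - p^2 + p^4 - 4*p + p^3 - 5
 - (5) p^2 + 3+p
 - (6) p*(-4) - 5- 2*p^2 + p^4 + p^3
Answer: 6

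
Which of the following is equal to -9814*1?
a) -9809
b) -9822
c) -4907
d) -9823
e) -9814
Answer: e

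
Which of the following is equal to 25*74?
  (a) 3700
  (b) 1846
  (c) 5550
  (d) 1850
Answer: d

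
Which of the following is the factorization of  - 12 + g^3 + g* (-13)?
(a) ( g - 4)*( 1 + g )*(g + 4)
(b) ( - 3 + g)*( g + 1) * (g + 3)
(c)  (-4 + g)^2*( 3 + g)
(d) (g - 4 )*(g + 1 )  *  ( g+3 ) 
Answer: d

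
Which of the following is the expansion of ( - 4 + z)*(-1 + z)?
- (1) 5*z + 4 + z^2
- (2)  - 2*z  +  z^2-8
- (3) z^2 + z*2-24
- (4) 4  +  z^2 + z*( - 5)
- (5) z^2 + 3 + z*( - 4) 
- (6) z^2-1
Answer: 4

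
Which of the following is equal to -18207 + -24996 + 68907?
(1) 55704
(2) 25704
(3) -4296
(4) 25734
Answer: 2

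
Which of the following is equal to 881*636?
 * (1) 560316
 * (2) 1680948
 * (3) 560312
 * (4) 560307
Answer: 1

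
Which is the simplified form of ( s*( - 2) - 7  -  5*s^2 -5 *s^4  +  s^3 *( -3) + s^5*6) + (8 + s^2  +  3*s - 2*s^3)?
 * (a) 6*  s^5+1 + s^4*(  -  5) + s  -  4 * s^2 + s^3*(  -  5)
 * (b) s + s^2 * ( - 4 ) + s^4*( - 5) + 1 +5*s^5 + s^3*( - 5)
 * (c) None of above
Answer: a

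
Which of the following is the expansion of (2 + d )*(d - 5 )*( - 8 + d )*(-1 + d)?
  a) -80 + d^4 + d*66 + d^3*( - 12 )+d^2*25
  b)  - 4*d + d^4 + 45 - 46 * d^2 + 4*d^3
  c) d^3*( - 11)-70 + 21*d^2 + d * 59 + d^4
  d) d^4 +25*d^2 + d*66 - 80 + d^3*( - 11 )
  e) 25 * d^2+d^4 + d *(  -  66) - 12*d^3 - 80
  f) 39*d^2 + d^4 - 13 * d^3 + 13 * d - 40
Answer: a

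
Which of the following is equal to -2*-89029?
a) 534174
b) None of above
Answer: b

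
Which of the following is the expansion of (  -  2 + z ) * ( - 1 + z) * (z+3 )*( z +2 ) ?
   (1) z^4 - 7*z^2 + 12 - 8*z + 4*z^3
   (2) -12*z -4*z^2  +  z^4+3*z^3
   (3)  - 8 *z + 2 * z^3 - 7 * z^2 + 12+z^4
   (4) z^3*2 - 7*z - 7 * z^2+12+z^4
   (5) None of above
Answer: 3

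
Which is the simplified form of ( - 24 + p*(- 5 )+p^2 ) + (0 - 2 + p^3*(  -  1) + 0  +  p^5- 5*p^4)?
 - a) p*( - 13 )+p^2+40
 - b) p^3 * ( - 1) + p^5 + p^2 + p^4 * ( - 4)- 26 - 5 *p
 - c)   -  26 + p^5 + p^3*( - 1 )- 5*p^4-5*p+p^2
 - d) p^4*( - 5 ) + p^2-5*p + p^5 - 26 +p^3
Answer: c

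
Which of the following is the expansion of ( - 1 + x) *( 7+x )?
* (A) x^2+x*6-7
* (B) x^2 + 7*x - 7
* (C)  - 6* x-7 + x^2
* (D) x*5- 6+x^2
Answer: A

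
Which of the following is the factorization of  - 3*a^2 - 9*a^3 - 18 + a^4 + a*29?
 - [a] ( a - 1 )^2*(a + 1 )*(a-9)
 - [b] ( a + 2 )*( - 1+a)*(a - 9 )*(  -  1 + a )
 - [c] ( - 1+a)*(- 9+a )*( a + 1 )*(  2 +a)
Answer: b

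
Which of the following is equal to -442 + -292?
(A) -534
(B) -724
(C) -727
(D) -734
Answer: D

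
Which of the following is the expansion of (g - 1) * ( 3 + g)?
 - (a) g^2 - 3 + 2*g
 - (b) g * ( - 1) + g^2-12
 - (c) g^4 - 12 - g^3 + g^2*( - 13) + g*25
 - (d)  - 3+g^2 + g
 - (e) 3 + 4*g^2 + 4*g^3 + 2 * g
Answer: a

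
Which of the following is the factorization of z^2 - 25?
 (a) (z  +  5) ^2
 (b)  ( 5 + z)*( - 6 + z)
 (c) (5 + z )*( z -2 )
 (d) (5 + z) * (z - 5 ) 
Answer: d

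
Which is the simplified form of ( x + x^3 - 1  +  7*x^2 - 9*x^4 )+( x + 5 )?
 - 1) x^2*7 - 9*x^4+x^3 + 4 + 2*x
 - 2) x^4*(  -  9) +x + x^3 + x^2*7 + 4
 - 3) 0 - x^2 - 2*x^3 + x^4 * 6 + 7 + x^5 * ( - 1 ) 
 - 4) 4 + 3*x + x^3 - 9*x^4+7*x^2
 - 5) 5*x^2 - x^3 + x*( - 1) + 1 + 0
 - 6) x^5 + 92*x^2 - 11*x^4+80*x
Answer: 1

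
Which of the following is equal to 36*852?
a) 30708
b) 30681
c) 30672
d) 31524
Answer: c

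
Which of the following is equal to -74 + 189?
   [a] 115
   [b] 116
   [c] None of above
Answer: a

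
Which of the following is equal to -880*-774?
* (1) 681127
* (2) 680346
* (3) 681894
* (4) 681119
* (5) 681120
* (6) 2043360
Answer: 5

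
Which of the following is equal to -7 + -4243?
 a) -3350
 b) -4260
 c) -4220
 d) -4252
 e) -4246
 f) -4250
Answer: f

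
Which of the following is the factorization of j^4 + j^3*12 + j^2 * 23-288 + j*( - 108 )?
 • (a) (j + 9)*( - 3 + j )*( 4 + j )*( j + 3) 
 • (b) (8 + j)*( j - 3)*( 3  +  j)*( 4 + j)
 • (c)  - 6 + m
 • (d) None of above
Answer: b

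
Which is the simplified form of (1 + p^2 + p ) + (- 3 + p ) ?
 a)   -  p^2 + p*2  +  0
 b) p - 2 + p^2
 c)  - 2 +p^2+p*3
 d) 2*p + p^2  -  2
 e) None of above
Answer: d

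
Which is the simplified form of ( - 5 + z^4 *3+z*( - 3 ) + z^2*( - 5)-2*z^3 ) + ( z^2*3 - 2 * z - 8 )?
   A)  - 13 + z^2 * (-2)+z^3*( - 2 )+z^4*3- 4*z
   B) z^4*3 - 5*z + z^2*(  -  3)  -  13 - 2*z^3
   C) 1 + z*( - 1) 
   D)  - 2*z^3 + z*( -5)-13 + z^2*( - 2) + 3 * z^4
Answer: D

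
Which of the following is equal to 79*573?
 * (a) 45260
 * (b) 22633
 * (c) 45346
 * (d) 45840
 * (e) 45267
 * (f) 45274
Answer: e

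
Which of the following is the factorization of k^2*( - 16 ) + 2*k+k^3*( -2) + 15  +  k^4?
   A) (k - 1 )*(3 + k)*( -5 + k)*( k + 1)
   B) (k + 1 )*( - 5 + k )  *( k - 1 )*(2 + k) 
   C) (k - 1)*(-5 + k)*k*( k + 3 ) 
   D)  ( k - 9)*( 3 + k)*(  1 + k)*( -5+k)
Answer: A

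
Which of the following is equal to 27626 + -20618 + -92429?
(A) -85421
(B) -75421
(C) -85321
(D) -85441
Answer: A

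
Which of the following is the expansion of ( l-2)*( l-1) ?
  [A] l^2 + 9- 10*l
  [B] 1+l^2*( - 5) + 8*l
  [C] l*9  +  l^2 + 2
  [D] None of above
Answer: D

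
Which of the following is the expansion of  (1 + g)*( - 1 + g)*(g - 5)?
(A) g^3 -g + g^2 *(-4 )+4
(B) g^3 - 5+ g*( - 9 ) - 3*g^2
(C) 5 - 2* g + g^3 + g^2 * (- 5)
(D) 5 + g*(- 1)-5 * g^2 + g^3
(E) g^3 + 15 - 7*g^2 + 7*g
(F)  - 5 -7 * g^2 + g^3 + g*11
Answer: D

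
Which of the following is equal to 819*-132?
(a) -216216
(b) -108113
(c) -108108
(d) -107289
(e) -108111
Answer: c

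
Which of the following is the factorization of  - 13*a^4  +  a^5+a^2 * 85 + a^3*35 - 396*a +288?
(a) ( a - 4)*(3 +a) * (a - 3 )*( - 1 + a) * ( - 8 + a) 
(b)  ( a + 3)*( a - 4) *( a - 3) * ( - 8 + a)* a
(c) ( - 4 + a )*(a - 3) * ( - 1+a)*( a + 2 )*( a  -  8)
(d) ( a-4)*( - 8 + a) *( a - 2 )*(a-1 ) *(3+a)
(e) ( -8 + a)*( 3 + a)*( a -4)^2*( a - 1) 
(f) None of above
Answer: a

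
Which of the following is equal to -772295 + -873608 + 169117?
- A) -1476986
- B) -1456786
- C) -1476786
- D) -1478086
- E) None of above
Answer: C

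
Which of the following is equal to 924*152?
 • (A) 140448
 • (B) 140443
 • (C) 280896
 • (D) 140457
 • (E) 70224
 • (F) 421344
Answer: A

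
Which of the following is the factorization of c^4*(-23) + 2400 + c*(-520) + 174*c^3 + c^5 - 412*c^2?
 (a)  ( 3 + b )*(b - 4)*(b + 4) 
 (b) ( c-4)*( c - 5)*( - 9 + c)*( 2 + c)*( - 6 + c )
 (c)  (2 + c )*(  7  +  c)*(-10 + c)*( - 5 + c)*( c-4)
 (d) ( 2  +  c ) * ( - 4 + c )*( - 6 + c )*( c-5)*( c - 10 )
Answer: d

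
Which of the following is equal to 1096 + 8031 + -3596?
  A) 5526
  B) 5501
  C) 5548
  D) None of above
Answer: D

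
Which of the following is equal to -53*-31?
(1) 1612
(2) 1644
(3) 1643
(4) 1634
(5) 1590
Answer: 3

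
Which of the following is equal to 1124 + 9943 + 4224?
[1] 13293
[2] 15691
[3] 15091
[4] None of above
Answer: 4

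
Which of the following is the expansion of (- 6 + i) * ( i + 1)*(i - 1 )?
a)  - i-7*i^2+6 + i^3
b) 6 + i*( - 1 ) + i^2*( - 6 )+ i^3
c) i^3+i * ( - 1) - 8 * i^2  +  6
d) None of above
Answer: b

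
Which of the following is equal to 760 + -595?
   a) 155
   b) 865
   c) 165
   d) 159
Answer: c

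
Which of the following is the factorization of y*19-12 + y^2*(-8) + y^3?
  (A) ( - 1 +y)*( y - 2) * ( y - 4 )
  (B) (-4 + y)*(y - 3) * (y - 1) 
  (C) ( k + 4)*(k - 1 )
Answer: B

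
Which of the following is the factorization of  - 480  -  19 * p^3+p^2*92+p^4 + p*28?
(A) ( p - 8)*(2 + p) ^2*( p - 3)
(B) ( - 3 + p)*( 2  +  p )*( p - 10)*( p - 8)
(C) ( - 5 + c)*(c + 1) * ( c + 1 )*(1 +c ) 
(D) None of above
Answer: B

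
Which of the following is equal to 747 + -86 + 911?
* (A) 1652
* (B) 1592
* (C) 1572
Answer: C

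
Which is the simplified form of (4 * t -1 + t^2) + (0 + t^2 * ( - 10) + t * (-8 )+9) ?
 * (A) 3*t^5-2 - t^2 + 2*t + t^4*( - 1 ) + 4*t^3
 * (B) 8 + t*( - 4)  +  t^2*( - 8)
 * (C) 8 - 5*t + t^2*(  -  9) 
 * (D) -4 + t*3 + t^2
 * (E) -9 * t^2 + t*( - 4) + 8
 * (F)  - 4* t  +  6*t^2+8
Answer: E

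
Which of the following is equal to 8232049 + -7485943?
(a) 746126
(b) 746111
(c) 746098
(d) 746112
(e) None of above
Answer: e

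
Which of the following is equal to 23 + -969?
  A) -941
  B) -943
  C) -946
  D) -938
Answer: C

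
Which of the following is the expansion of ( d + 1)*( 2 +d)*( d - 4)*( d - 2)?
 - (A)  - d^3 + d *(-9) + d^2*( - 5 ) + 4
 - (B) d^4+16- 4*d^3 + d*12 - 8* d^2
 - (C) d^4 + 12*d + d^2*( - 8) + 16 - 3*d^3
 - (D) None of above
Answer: C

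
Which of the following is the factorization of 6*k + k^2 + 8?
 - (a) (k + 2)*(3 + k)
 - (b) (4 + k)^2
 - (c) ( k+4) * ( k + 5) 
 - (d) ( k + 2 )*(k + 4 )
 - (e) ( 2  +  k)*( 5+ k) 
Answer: d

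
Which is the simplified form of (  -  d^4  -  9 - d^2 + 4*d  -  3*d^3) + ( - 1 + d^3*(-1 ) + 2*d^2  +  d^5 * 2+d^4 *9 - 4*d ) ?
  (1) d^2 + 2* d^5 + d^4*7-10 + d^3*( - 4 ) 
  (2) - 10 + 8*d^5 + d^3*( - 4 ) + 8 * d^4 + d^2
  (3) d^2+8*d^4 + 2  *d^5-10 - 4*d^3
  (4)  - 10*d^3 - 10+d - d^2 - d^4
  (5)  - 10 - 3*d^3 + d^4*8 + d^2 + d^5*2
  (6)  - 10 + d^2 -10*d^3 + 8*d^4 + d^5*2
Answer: 3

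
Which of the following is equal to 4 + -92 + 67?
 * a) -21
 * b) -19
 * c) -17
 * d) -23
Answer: a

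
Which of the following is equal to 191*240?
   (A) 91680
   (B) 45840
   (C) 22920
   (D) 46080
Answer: B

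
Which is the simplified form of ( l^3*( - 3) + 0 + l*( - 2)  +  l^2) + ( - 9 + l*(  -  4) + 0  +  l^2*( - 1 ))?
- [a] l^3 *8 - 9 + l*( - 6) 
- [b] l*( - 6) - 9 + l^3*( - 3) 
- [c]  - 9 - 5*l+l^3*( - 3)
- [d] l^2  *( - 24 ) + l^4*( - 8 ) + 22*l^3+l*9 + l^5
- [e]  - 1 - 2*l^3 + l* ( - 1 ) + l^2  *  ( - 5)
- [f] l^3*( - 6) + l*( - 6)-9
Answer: b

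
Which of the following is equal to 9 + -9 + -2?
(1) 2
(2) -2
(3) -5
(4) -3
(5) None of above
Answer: 2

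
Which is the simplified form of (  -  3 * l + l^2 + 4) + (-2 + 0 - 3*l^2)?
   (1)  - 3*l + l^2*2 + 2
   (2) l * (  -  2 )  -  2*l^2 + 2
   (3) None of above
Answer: 3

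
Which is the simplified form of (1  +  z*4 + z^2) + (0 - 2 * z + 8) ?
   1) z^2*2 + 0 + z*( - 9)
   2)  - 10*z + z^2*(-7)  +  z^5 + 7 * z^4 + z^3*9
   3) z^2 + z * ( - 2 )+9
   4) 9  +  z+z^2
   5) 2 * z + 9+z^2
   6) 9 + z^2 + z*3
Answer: 5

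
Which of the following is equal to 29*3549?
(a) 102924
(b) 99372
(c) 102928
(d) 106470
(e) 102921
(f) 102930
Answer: e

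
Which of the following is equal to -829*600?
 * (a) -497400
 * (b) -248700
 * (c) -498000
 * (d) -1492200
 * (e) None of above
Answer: a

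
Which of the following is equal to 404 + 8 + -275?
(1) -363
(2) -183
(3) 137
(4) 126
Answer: 3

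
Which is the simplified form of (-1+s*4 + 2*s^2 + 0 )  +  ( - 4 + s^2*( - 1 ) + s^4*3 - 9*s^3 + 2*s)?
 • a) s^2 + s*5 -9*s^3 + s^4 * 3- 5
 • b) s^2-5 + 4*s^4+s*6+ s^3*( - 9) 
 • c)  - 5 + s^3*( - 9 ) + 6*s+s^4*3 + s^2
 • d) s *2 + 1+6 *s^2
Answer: c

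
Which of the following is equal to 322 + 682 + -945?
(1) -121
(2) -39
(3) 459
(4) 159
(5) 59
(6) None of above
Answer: 5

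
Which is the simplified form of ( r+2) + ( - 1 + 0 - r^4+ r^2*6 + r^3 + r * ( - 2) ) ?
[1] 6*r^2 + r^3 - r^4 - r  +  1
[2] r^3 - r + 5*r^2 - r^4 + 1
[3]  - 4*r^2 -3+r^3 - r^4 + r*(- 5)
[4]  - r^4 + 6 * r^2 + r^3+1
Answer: 1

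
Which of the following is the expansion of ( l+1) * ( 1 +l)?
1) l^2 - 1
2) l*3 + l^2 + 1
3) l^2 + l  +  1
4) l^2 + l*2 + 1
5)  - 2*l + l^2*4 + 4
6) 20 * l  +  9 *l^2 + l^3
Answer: 4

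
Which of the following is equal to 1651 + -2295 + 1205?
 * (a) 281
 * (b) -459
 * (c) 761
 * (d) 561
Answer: d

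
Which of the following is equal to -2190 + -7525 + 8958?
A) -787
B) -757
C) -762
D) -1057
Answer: B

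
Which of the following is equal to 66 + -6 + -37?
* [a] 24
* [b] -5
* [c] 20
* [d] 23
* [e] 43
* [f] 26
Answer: d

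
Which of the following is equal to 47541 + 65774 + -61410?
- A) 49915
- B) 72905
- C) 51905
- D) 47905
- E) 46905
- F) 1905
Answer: C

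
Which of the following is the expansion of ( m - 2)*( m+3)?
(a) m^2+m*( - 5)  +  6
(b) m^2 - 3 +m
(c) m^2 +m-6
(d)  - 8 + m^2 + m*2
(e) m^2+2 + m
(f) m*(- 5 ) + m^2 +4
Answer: c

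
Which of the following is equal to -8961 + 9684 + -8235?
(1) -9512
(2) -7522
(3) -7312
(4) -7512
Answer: 4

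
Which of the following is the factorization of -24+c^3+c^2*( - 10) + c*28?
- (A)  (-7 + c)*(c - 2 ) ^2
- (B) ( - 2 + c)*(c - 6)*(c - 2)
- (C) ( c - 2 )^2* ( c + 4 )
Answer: B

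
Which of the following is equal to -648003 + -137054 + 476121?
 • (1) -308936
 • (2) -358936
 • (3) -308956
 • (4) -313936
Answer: 1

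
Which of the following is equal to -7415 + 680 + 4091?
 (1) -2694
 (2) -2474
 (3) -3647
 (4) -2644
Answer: 4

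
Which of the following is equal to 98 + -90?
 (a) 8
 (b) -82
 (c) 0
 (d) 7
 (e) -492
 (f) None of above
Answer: a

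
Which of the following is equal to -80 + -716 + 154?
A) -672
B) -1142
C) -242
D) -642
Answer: D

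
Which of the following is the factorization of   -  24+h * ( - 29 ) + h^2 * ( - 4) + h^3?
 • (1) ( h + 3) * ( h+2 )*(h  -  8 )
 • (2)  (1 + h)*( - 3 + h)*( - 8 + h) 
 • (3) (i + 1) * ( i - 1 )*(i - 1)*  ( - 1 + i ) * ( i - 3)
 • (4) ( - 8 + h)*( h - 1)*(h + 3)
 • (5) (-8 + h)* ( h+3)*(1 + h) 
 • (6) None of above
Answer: 5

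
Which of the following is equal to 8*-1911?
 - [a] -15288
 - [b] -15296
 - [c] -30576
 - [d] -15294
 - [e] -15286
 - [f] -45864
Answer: a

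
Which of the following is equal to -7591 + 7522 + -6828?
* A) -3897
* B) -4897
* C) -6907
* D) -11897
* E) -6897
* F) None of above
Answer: E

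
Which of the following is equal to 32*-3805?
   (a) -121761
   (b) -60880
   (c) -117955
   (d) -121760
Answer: d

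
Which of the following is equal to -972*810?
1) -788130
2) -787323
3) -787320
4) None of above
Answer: 3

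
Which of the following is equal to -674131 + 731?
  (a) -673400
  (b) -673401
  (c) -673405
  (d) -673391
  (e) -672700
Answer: a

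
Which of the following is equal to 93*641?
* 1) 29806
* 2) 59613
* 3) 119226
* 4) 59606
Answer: 2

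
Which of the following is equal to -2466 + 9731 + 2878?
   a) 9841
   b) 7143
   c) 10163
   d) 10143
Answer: d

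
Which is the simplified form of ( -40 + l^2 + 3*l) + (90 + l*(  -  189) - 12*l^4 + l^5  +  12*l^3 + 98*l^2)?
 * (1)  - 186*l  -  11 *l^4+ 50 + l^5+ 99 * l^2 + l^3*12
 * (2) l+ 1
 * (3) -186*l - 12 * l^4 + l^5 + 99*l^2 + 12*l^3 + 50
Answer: 3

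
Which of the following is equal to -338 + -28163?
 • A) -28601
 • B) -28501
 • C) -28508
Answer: B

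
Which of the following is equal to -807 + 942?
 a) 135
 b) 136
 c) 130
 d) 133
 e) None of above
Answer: a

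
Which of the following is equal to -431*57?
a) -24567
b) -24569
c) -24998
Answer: a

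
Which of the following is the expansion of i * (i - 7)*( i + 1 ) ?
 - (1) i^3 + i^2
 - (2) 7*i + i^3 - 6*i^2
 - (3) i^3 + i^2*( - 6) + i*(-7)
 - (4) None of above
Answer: 3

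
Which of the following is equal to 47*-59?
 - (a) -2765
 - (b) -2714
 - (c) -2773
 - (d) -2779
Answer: c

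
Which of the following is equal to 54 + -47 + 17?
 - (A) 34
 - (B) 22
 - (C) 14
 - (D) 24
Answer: D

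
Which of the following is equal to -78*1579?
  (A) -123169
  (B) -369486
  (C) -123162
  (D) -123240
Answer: C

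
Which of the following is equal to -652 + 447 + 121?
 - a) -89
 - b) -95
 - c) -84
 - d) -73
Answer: c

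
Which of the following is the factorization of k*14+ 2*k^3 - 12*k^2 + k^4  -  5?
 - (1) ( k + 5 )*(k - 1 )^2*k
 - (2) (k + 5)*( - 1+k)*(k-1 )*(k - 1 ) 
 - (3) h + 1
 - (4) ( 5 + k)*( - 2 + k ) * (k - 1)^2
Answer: 2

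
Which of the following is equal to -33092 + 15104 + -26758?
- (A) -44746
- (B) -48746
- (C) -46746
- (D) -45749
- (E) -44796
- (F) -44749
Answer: A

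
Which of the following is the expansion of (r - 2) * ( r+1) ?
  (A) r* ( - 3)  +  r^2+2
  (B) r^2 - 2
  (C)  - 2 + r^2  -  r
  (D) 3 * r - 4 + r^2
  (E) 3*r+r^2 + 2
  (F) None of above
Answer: C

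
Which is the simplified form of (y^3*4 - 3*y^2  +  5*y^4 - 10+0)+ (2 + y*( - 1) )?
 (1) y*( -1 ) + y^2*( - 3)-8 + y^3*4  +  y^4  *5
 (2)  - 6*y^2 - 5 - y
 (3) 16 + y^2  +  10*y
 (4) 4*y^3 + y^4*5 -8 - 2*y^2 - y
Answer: 1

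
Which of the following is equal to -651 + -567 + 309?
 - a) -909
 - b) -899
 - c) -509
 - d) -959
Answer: a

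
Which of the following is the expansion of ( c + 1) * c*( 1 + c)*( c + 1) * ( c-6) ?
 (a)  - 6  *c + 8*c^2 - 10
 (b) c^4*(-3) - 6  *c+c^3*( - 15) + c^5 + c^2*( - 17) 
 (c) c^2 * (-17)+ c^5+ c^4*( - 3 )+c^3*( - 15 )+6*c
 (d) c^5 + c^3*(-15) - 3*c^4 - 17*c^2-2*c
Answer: b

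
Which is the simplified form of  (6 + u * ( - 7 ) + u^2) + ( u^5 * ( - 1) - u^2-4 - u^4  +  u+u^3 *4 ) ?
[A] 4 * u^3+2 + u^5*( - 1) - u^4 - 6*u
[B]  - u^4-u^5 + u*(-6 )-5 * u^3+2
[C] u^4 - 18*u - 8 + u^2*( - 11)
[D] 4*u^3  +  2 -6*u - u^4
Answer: A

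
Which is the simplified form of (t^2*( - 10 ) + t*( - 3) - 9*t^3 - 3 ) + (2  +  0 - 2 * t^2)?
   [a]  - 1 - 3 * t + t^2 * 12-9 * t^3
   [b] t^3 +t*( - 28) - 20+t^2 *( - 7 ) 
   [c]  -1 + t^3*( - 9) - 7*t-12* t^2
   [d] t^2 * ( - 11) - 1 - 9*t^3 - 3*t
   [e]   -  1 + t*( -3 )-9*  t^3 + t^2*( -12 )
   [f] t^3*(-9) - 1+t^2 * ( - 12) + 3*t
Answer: e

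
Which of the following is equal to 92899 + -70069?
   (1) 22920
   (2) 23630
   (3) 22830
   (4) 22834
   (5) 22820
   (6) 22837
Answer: 3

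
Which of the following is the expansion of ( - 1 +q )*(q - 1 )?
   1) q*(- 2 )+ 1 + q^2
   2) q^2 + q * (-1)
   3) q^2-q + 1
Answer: 1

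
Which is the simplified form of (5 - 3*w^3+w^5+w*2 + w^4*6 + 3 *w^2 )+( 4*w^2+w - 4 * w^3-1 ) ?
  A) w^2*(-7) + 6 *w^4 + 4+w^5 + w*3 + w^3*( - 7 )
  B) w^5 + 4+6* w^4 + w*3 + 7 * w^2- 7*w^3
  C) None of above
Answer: B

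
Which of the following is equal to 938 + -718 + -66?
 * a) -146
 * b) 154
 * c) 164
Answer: b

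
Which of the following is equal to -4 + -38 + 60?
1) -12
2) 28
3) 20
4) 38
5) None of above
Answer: 5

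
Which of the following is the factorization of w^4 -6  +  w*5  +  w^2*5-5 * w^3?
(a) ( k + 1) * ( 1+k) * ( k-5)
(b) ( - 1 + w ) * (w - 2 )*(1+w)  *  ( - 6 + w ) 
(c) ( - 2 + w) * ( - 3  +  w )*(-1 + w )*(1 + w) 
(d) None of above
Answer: c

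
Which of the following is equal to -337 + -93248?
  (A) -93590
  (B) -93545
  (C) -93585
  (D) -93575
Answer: C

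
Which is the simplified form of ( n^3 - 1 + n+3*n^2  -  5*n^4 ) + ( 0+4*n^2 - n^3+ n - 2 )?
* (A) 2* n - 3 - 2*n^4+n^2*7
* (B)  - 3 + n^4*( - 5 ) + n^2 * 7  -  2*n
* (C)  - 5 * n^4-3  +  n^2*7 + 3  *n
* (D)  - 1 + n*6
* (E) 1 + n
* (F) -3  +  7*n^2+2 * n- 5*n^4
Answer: F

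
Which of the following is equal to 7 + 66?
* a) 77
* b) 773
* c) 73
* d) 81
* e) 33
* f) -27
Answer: c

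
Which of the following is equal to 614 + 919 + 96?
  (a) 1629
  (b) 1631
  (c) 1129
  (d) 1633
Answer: a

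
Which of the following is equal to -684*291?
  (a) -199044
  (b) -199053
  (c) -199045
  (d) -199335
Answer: a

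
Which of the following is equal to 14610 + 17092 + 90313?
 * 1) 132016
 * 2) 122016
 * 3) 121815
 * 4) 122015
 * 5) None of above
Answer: 4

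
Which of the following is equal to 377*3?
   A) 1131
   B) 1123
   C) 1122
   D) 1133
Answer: A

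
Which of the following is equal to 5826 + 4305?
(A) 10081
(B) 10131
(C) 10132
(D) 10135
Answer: B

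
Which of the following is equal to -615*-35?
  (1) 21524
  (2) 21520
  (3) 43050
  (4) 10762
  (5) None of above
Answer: 5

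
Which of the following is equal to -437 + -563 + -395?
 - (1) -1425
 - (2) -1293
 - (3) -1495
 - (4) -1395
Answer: 4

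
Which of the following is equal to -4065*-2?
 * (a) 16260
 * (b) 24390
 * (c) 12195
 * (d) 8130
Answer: d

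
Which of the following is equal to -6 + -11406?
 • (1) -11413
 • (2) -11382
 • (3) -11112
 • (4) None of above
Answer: 4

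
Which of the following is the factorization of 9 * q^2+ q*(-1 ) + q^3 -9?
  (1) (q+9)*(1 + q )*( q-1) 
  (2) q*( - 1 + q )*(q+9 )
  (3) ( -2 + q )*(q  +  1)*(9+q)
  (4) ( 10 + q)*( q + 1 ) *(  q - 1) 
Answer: 1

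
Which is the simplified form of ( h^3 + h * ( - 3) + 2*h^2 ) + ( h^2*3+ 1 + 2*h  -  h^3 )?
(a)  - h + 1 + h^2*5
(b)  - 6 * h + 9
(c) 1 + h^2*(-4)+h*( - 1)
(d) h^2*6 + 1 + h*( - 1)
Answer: a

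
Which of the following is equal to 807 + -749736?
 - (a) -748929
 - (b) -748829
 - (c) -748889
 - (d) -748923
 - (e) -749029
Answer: a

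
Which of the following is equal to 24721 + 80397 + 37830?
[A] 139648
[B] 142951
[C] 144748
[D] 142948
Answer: D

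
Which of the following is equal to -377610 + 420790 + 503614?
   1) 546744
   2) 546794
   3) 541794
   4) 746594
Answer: 2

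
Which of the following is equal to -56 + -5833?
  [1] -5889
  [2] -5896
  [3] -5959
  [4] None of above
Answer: 1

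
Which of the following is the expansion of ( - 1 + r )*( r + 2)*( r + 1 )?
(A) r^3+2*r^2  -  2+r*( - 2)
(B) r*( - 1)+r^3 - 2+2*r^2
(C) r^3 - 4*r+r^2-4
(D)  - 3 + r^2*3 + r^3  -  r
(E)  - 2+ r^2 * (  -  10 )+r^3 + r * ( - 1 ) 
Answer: B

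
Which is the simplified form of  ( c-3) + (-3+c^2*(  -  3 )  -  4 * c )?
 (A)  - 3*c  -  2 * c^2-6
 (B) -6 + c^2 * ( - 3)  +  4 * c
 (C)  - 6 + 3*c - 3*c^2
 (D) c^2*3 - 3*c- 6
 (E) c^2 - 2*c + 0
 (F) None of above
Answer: F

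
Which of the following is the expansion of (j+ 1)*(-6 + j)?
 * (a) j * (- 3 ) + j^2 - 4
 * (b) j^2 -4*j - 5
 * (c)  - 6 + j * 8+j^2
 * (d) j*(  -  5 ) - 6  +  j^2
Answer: d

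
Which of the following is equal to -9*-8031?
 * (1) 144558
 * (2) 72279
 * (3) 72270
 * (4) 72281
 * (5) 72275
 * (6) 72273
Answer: 2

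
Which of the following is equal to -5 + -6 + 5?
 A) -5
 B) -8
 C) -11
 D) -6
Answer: D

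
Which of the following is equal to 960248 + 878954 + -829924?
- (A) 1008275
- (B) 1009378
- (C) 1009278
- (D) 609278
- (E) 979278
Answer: C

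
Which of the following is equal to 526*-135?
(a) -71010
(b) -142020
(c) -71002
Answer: a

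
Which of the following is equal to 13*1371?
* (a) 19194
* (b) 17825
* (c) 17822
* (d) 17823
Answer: d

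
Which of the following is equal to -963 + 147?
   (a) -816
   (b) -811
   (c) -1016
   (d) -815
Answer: a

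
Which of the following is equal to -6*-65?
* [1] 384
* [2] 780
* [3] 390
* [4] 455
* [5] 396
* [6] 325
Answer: 3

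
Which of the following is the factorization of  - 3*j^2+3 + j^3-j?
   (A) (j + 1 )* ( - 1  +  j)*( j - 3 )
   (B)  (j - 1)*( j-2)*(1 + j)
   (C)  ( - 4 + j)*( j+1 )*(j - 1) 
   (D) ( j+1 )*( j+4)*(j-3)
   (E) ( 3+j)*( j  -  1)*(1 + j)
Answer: A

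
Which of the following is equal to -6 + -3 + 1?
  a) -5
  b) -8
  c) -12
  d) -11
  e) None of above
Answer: b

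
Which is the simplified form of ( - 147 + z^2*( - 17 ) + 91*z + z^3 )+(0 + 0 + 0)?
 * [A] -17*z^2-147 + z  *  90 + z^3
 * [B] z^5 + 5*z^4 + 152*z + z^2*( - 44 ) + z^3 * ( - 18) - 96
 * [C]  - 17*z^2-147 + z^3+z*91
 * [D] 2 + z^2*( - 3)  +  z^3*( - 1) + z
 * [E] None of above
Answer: C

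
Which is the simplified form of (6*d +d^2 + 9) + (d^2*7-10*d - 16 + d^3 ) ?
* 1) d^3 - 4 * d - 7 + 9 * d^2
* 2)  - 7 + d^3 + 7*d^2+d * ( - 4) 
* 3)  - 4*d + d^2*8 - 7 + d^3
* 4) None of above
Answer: 3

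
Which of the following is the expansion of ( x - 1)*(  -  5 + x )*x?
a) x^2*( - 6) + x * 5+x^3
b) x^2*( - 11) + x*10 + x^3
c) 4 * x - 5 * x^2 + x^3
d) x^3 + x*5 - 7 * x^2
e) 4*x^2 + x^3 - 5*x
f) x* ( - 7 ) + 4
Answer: a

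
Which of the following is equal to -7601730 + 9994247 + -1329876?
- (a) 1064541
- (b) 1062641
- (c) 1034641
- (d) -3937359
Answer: b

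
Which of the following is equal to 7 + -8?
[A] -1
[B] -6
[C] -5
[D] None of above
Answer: A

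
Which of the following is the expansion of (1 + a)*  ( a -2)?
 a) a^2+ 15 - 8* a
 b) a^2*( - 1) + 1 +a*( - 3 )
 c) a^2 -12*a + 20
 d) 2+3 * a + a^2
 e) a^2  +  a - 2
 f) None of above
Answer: f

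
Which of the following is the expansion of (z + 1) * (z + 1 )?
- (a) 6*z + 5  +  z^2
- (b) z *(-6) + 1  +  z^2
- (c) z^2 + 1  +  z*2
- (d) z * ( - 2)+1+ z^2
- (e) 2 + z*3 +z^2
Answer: c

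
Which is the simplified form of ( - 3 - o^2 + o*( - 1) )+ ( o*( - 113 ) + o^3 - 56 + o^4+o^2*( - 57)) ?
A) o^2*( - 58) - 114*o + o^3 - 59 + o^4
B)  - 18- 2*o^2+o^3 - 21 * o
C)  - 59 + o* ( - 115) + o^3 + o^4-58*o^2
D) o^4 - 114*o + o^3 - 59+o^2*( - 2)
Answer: A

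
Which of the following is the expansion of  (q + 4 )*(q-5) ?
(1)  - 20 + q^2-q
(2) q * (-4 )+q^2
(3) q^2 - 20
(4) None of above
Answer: 1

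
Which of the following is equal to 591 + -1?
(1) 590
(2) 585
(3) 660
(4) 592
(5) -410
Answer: 1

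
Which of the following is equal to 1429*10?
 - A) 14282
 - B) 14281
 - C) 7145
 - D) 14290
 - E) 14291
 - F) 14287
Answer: D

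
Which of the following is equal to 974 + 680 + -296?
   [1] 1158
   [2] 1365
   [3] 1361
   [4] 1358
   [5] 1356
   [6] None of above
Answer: 4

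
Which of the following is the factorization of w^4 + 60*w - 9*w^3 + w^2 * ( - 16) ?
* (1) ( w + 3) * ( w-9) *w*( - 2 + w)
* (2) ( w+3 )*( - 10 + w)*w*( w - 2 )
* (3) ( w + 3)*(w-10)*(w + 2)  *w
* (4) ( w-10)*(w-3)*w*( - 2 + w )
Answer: 2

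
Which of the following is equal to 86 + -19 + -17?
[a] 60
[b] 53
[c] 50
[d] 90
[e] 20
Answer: c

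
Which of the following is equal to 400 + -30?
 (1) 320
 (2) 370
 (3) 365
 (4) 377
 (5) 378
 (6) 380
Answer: 2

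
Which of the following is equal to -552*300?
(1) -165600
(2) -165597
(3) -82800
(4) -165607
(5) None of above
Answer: 1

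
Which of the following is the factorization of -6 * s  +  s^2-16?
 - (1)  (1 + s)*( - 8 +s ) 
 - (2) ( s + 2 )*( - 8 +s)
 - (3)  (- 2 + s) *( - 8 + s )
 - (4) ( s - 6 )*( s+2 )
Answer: 2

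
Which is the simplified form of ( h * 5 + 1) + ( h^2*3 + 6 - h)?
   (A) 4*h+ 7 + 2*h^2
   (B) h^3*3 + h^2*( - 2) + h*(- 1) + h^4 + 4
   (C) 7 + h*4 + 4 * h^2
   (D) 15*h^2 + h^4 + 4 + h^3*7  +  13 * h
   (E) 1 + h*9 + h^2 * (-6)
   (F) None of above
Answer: F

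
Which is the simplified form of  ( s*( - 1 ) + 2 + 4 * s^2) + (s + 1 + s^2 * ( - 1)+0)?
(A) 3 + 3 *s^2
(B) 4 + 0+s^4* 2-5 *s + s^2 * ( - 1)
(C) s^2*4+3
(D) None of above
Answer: A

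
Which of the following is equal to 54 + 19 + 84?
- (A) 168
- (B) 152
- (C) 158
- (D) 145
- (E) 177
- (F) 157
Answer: F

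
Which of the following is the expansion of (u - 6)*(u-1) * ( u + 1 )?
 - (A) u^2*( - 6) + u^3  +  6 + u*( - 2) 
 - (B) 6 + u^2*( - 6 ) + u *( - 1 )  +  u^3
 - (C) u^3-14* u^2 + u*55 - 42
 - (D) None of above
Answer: B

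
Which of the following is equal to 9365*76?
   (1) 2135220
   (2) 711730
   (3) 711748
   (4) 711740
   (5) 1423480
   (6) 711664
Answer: 4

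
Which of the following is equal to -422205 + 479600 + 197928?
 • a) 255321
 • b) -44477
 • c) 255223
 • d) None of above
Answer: d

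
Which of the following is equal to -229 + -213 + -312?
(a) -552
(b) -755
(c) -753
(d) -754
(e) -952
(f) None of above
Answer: d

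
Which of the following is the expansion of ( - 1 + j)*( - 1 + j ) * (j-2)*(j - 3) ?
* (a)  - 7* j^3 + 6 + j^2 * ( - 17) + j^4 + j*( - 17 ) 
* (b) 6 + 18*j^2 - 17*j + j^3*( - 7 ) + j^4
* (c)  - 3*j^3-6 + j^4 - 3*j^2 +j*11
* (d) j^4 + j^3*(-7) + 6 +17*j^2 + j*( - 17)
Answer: d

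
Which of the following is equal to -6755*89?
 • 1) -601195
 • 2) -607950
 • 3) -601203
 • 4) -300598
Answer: 1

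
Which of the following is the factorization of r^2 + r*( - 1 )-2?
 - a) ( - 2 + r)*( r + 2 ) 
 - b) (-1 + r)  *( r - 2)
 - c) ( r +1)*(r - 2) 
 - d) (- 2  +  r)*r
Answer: c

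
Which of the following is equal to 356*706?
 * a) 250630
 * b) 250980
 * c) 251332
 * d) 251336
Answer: d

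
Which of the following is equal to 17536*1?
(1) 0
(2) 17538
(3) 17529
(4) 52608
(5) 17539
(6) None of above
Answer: 6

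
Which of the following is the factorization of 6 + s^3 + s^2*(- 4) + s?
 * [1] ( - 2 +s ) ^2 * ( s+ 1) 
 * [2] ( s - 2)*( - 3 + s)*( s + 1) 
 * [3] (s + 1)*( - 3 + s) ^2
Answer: 2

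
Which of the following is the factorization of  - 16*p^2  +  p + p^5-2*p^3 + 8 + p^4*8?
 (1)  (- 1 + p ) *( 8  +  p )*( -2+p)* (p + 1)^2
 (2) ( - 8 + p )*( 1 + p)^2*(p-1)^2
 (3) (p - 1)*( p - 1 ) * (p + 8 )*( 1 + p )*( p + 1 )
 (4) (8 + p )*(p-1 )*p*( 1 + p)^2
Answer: 3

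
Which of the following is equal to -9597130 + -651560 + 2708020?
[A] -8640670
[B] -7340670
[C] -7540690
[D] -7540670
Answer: D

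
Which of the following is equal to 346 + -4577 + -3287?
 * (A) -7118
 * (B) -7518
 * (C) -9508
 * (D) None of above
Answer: B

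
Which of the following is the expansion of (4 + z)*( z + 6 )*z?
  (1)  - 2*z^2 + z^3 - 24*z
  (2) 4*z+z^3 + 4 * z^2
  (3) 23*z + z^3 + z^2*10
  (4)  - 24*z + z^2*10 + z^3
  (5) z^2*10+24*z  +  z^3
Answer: 5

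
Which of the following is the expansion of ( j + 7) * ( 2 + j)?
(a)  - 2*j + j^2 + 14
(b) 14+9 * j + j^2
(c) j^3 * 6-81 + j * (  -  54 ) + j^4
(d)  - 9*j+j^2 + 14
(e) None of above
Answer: b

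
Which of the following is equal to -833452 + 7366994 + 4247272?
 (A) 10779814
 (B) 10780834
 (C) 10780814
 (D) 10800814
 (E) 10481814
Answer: C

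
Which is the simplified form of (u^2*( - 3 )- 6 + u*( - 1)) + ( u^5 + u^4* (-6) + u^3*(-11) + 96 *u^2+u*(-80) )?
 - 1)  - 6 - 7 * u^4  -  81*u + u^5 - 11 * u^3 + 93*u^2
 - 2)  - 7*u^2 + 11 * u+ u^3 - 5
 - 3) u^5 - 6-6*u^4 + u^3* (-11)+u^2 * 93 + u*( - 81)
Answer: 3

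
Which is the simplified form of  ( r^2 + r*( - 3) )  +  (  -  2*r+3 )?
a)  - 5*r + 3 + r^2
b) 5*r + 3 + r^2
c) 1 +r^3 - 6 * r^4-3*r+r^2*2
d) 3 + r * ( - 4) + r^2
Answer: a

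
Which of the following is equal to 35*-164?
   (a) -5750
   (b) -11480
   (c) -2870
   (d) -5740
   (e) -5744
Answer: d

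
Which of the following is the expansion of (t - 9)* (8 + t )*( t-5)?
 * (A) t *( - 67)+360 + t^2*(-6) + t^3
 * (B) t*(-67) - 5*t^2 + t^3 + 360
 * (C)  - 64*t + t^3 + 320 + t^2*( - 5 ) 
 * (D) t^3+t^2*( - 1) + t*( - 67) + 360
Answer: A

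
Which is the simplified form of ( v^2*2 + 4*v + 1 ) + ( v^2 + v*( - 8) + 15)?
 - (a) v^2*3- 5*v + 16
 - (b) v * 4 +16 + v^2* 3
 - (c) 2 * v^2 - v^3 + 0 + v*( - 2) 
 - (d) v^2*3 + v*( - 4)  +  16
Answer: d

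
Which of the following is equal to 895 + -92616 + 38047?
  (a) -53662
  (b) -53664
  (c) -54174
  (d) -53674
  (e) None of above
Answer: d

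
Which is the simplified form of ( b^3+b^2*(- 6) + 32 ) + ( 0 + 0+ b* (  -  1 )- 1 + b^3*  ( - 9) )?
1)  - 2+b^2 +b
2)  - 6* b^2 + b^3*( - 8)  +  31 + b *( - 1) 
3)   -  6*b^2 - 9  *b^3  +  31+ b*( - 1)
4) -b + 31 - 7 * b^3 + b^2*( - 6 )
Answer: 2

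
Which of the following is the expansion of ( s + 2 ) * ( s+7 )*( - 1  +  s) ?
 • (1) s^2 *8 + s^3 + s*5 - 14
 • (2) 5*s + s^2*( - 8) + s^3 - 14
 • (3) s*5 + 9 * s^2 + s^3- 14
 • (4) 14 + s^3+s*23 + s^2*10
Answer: 1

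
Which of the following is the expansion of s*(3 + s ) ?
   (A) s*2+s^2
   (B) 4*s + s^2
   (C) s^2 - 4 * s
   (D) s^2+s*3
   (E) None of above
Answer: D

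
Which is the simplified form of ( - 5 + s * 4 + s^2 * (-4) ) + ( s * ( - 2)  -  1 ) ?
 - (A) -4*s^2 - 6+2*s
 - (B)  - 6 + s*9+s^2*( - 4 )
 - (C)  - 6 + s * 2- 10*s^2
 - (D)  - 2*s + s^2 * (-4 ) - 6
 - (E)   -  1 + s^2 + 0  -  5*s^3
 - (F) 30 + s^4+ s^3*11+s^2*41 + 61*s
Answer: A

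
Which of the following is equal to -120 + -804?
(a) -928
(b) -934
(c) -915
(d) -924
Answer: d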